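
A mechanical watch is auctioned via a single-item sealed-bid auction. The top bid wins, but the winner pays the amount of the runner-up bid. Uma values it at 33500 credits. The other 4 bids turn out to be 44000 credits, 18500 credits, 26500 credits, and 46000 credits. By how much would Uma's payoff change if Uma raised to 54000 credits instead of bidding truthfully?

Change in payoff: -12500 credits.

The highest competing bid is 46000 credits.
Bidding truthfully at 33500 credits: the top bid is 46000 credits (a rival), so Uma loses. Payoff = 0 credits.
Bidding 54000 credits: Uma has the top bid, wins, and pays the second-highest bid 46000 credits. Payoff = 33500 credits − 46000 credits = -12500 credits.
Change = -12500 credits − 0 credits = -12500 credits.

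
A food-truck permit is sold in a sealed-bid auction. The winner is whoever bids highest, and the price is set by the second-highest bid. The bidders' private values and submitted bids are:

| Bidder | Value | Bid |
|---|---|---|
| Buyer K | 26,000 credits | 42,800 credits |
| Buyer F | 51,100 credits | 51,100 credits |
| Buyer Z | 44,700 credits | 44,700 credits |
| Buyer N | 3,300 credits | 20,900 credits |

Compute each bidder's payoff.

Bids in descending order: Buyer F 51,100 credits; Buyer Z 44,700 credits; Buyer K 42,800 credits; Buyer N 20,900 credits.
Buyer F has the top bid and wins; the price is the second-highest bid, 44,700 credits.
Buyer F's payoff = 51,100 credits − 44,700 credits = 6,400 credits. All other bidders lose, so their payoff is 0.

Payoffs: Buyer K 0 credits, Buyer F 6,400 credits, Buyer Z 0 credits, Buyer N 0 credits.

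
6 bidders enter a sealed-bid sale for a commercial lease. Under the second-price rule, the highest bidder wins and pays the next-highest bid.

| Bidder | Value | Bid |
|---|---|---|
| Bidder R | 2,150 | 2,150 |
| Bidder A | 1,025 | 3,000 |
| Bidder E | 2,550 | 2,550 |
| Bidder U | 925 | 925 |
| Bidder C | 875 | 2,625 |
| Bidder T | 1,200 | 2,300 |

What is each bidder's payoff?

Sorted high to low: Bidder A 3,000 > Bidder C 2,625 > Bidder E 2,550 > Bidder T 2,300 > Bidder R 2,150 > Bidder U 925.
Bidder A has the top bid and wins; the price is the second-highest bid, 2,625.
Bidder A's payoff = 1,025 − 2,625 = -1,600. All other bidders lose, so their payoff is 0.

Payoffs: Bidder R 0, Bidder A -1,600, Bidder E 0, Bidder U 0, Bidder C 0, Bidder T 0.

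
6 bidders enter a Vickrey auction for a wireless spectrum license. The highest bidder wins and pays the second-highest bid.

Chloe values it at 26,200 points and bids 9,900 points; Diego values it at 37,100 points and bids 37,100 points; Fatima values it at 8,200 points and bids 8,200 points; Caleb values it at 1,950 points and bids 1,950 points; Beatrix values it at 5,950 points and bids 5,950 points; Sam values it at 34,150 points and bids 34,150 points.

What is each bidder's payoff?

Bids in descending order: Diego 37,100 points > Sam 34,150 points > Chloe 9,900 points > Fatima 8,200 points > Beatrix 5,950 points > Caleb 1,950 points.
Diego has the top bid and wins; the price is the second-highest bid, 34,150 points.
Diego's payoff = 37,100 points − 34,150 points = 2,950 points. All other bidders lose, so their payoff is 0.

Chloe 0 points, Diego 2,950 points, Fatima 0 points, Caleb 0 points, Beatrix 0 points, Sam 0 points.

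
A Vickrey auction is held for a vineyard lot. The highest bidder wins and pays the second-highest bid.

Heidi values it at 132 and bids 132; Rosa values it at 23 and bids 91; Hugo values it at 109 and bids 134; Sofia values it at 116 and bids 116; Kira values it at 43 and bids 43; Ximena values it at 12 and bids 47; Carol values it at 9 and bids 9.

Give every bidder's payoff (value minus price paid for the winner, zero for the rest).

Sorted high to low: Hugo 134, then Heidi 132, then Sofia 116, then Rosa 91, then Ximena 47, then Kira 43, then Carol 9.
Hugo has the top bid and wins; the price is the second-highest bid, 132.
Hugo's payoff = 109 − 132 = -23. All other bidders lose, so their payoff is 0.

Payoffs: Heidi 0, Rosa 0, Hugo -23, Sofia 0, Kira 0, Ximena 0, Carol 0.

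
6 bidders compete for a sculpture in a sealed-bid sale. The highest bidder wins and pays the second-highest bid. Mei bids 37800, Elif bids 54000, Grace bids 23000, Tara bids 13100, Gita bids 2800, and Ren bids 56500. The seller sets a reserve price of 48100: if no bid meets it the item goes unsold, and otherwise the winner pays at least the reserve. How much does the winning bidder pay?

The winner pays 54000.

Ordered from highest: Ren 56500 > Elif 54000 > Mei 37800 > Grace 23000 > Tara 13100 > Gita 2800.
Ren has the highest bid, so Ren wins.
The second-highest bid is 54000, which exceeds the reserve, so that sets the price.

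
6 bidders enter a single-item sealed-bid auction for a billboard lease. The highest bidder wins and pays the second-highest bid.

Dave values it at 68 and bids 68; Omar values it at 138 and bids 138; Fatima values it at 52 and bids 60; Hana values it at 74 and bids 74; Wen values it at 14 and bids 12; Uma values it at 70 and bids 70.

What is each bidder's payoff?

Sorted high to low: Omar 138, then Hana 74, then Uma 70, then Dave 68, then Fatima 60, then Wen 12.
Omar has the top bid and wins; the price is the second-highest bid, 74.
Omar's payoff = 138 − 74 = 64. All other bidders lose, so their payoff is 0.

Payoffs: Dave 0, Omar 64, Fatima 0, Hana 0, Wen 0, Uma 0.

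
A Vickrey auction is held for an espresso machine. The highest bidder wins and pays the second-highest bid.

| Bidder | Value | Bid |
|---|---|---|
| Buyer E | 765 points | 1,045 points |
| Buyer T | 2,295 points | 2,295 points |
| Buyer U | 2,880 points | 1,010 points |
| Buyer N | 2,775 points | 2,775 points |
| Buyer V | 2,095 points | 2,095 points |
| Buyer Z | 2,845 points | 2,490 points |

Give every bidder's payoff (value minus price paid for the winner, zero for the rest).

Sorted high to low: Buyer N 2,775 points > Buyer Z 2,490 points > Buyer T 2,295 points > Buyer V 2,095 points > Buyer E 1,045 points > Buyer U 1,010 points.
Buyer N has the top bid and wins; the price is the second-highest bid, 2,490 points.
Buyer N's payoff = 2,775 points − 2,490 points = 285 points. All other bidders lose, so their payoff is 0.

Buyer E 0 points, Buyer T 0 points, Buyer U 0 points, Buyer N 285 points, Buyer V 0 points, Buyer Z 0 points.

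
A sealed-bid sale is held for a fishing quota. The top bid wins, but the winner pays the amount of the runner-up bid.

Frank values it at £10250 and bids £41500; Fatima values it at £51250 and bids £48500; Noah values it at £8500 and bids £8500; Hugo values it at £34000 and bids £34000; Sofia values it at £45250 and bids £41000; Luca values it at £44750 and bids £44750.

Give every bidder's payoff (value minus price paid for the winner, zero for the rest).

Frank £0, Fatima £6500, Noah £0, Hugo £0, Sofia £0, Luca £0.

Bids in descending order: Fatima £48500 > Luca £44750 > Frank £41500 > Sofia £41000 > Hugo £34000 > Noah £8500.
Fatima has the top bid and wins; the price is the second-highest bid, £44750.
Fatima's payoff = £51250 − £44750 = £6500. All other bidders lose, so their payoff is 0.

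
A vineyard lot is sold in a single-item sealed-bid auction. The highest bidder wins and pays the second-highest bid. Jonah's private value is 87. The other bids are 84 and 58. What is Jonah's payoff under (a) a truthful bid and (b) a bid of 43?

Truthful: 3; alternative: 0.

The highest competing bid is 84.
Bidding truthfully at 87: Jonah has the top bid, wins, and pays the second-highest bid 84. Payoff = 87 − 84 = 3.
Bidding 43: the top bid is 84 (a rival), so Jonah loses. Payoff = 0.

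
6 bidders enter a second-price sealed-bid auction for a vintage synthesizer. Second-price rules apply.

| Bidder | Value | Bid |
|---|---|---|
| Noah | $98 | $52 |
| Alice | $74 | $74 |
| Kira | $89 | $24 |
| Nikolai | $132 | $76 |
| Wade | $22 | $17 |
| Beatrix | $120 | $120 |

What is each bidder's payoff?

Bids in descending order: Beatrix $120 > Nikolai $76 > Alice $74 > Noah $52 > Kira $24 > Wade $17.
Beatrix has the top bid and wins; the price is the second-highest bid, $76.
Beatrix's payoff = $120 − $76 = $44. All other bidders lose, so their payoff is 0.

Payoffs: Noah $0, Alice $0, Kira $0, Nikolai $0, Wade $0, Beatrix $44.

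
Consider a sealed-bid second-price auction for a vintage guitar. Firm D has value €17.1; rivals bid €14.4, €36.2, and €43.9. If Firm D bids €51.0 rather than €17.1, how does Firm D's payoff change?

-€26.8

The highest competing bid is €43.9.
Bidding truthfully at €17.1: the top bid is €43.9 (a rival), so Firm D loses. Payoff = €0.0.
Bidding €51.0: Firm D has the top bid, wins, and pays the second-highest bid €43.9. Payoff = €17.1 − €43.9 = -€26.8.
Change = -€26.8 − €0.0 = -€26.8.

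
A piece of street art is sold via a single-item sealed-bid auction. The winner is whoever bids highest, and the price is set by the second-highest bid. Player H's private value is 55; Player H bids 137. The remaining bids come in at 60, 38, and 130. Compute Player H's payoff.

Highest competing bid: 130.
Player H's bid 137 is the highest overall, so Player H wins and pays the second-highest bid, 130.
Payoff = value − price = 55 − 130 = -75.
Overbidding won the item at a price above value — truthful bidding would have avoided this loss.

-75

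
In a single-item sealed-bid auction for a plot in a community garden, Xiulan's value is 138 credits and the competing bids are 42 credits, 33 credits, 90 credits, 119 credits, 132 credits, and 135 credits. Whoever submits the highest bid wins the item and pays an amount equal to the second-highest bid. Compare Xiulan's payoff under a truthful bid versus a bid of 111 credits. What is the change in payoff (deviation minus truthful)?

The highest competing bid is 135 credits.
Bidding truthfully at 138 credits: Xiulan has the top bid, wins, and pays the second-highest bid 135 credits. Payoff = 138 credits − 135 credits = 3 credits.
Bidding 111 credits: the top bid is 135 credits (a rival), so Xiulan loses. Payoff = 0 credits.
Change = 0 credits − 3 credits = -3 credits.

Change in payoff: -3 credits.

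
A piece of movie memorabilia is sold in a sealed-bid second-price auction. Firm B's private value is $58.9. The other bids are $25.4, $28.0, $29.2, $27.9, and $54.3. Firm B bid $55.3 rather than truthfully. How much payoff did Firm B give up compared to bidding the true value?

The highest competing bid is $54.3.
Bidding truthfully at $58.9: Firm B has the top bid, wins, and pays the second-highest bid $54.3. Payoff = $58.9 − $54.3 = $4.6.
Bidding $55.3: Firm B has the top bid, wins, and pays the second-highest bid $54.3. Payoff = $58.9 − $54.3 = $4.6.
Regret = truthful payoff − actual payoff = $4.6 − $4.6 = $0.0.
The bid only affects whether you win, not the price — here both bids land on the same side of the top rival bid, so the deviation is payoff-neutral.

$0.0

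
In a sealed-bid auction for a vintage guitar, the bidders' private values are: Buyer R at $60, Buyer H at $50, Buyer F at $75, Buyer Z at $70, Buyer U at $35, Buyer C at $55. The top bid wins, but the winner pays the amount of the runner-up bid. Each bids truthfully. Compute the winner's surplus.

Ranking the bids: Buyer F $75, then Buyer Z $70, then Buyer R $60, then Buyer C $55, then Buyer H $50, then Buyer U $35.
Buyer F wins with the top bid and pays the second-highest, $70.
Surplus = $75 − $70 = $5.

Surplus = $5.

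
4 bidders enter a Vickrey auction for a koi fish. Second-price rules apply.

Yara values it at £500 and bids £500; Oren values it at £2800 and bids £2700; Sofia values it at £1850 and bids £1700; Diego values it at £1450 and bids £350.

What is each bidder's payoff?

Yara £0, Oren £1100, Sofia £0, Diego £0.

Bids in descending order: Oren £2700, then Sofia £1700, then Yara £500, then Diego £350.
Oren has the top bid and wins; the price is the second-highest bid, £1700.
Oren's payoff = £2800 − £1700 = £1100. All other bidders lose, so their payoff is 0.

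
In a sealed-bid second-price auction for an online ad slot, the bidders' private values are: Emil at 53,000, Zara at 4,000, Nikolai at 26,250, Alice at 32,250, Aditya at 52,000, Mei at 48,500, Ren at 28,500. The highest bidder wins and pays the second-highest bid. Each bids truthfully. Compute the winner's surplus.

1,000

Bids in descending order: Emil 53,000 > Aditya 52,000 > Mei 48,500 > Alice 32,250 > Ren 28,500 > Nikolai 26,250 > Zara 4,000.
Emil wins with the top bid and pays the second-highest, 52,000.
Surplus = 53,000 − 52,000 = 1,000.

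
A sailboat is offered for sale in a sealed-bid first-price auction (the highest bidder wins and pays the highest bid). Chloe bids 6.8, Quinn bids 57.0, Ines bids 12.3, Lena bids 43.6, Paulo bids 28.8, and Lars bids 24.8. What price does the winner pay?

Ranking the bids: Quinn 57.0, then Lena 43.6, then Paulo 28.8, then Lars 24.8, then Ines 12.3, then Chloe 6.8.
Quinn is the highest bidder, so Quinn wins.
Under the first-price rule, the price is the highest bid: 57.0.

The winner pays 57.0.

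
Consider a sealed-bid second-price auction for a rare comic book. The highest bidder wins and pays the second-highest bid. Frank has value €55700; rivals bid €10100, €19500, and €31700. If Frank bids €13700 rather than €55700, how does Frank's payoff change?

Payoff change: -€24000.

The highest competing bid is €31700.
Bidding truthfully at €55700: Frank has the top bid, wins, and pays the second-highest bid €31700. Payoff = €55700 − €31700 = €24000.
Bidding €13700: the top bid is €31700 (a rival), so Frank loses. Payoff = €0.
Change = €0 − €24000 = -€24000.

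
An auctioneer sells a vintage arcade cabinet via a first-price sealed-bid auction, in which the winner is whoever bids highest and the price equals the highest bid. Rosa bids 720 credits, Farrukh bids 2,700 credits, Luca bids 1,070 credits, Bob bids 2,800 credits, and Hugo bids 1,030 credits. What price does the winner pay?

The winner pays 2,800 credits.

Bids in descending order: Bob 2,800 credits, then Farrukh 2,700 credits, then Luca 1,070 credits, then Hugo 1,030 credits, then Rosa 720 credits.
Bob is the highest bidder, so Bob wins.
Under the first-price rule, the price is the highest bid: 2,800 credits.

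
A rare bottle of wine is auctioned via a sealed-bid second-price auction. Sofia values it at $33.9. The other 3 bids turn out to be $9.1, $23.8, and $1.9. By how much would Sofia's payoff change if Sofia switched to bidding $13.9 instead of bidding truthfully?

Change in payoff: -$10.1.

The highest competing bid is $23.8.
Bidding truthfully at $33.9: Sofia has the top bid, wins, and pays the second-highest bid $23.8. Payoff = $33.9 − $23.8 = $10.1.
Bidding $13.9: the top bid is $23.8 (a rival), so Sofia loses. Payoff = $0.0.
Change = $0.0 − $10.1 = -$10.1.
This is the dominant-strategy logic: truthful bidding weakly beats any alternative.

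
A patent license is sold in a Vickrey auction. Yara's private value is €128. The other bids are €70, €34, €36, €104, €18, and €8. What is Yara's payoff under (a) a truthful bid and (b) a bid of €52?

(a) €24  (b) €0

The highest competing bid is €104.
Bidding truthfully at €128: Yara has the top bid, wins, and pays the second-highest bid €104. Payoff = €128 − €104 = €24.
Bidding €52: the top bid is €104 (a rival), so Yara loses. Payoff = €0.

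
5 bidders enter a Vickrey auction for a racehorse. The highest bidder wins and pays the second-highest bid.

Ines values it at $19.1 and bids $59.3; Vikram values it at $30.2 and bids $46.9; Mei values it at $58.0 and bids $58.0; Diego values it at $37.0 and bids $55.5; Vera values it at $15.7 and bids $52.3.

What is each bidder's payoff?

Bids in descending order: Ines $59.3 > Mei $58.0 > Diego $55.5 > Vera $52.3 > Vikram $46.9.
Ines has the top bid and wins; the price is the second-highest bid, $58.0.
Ines's payoff = $19.1 − $58.0 = -$38.9. All other bidders lose, so their payoff is 0.

Payoffs: Ines -$38.9, Vikram $0.0, Mei $0.0, Diego $0.0, Vera $0.0.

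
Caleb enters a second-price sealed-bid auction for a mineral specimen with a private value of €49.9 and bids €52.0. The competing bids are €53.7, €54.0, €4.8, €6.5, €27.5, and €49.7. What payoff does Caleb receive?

Caleb's payoff: €0.0.

Highest competing bid: €54.0.
Caleb's bid €52.0 is not the highest, so Caleb loses, pays nothing, and earns zero payoff.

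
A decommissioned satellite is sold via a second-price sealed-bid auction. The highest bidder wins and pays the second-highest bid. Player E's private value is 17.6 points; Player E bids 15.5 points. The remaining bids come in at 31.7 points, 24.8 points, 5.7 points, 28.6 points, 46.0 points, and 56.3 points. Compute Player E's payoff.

Highest competing bid: 56.3 points.
Player E's bid 15.5 points is not the highest, so Player E loses, pays nothing, and earns zero payoff.

0.0 points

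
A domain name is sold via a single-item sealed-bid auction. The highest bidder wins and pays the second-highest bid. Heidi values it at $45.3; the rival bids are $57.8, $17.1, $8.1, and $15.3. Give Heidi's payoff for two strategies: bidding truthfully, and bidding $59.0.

Truthful: $0.0; alternative: -$12.5.

The highest competing bid is $57.8.
Bidding truthfully at $45.3: the top bid is $57.8 (a rival), so Heidi loses. Payoff = $0.0.
Bidding $59.0: Heidi has the top bid, wins, and pays the second-highest bid $57.8. Payoff = $45.3 − $57.8 = -$12.5.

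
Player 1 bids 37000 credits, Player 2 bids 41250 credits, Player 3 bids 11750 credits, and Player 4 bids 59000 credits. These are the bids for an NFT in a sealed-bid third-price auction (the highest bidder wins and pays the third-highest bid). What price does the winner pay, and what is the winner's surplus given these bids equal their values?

Sorted high to low: Player 4 59000 credits > Player 2 41250 credits > Player 1 37000 credits > Player 3 11750 credits.
Player 4 is the highest bidder, so Player 4 wins.
Under the third-price rule, the price is the third-highest bid: 37000 credits.
Surplus = 59000 credits − 37000 credits = 22000 credits.

The winner pays 37000 credits for a surplus of 22000 credits.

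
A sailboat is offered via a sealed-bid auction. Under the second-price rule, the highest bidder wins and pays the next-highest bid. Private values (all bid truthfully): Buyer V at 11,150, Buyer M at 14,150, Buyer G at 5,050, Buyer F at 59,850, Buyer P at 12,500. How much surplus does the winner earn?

45,700

Ordered from highest: Buyer F 59,850; Buyer M 14,150; Buyer P 12,500; Buyer V 11,150; Buyer G 5,050.
Buyer F wins with the top bid and pays the second-highest, 14,150.
Surplus = 59,850 − 14,150 = 45,700.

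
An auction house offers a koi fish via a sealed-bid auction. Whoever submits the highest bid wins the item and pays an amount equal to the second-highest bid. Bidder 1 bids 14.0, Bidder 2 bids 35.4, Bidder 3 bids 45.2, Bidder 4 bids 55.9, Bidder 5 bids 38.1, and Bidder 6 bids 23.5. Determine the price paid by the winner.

Ranking the bids: Bidder 4 55.9; Bidder 3 45.2; Bidder 5 38.1; Bidder 2 35.4; Bidder 6 23.5; Bidder 1 14.0.
Bidder 4 has the highest bid, so Bidder 4 wins.
The second-highest bid is 45.2, so that is what Bidder 4 pays.

The winner pays 45.2.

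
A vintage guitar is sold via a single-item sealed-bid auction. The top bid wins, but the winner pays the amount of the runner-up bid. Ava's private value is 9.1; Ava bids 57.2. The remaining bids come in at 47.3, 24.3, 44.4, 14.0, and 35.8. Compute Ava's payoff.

Highest competing bid: 47.3.
Ava's bid 57.2 is the highest overall, so Ava wins and pays the second-highest bid, 47.3.
Payoff = value − price = 9.1 − 47.3 = -38.2.

Payoff = -38.2.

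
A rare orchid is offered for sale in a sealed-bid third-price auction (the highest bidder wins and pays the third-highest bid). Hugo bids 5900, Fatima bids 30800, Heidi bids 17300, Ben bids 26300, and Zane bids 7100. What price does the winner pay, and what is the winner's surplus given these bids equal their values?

The winner pays 17300 for a surplus of 13500.

Ordered from highest: Fatima 30800 > Ben 26300 > Heidi 17300 > Zane 7100 > Hugo 5900.
Fatima is the highest bidder, so Fatima wins.
Under the third-price rule, the price is the third-highest bid: 17300.
Surplus = 30800 − 17300 = 13500.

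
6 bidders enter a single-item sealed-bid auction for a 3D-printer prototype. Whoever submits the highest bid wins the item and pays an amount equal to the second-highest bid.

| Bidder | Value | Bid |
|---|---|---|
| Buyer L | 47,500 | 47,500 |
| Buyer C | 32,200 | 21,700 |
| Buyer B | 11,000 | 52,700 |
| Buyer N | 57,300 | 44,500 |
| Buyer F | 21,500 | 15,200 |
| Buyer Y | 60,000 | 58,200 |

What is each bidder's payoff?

Buyer L 0, Buyer C 0, Buyer B 0, Buyer N 0, Buyer F 0, Buyer Y 7,300.

Ordered from highest: Buyer Y 58,200; Buyer B 52,700; Buyer L 47,500; Buyer N 44,500; Buyer C 21,700; Buyer F 15,200.
Buyer Y has the top bid and wins; the price is the second-highest bid, 52,700.
Buyer Y's payoff = 60,000 − 52,700 = 7,300. All other bidders lose, so their payoff is 0.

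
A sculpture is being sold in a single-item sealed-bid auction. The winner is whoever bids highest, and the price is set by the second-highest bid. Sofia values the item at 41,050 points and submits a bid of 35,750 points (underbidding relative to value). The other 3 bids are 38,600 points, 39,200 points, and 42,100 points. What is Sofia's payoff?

Highest competing bid: 42,100 points.
Sofia's bid 35,750 points is not the highest, so Sofia loses, pays nothing, and earns zero payoff.

0 points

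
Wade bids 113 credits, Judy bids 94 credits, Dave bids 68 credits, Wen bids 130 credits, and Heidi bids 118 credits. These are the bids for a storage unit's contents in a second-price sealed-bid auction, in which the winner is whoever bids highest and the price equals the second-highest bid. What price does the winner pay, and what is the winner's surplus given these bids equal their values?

Price 118 credits; surplus 12 credits.

Ordered from highest: Wen 130 credits > Heidi 118 credits > Wade 113 credits > Judy 94 credits > Dave 68 credits.
Wen is the highest bidder, so Wen wins.
Under the second-price rule, the price is the second-highest bid: 118 credits.
Surplus = 130 credits − 118 credits = 12 credits.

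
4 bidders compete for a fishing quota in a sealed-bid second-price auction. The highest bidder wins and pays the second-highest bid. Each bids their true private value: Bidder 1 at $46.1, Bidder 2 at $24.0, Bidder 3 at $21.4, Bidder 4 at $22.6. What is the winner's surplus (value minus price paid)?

Sorted high to low: Bidder 1 $46.1, then Bidder 2 $24.0, then Bidder 4 $22.6, then Bidder 3 $21.4.
Bidder 1 wins with the top bid and pays the second-highest, $24.0.
Surplus = $46.1 − $24.0 = $22.1.

Winner's surplus: $22.1.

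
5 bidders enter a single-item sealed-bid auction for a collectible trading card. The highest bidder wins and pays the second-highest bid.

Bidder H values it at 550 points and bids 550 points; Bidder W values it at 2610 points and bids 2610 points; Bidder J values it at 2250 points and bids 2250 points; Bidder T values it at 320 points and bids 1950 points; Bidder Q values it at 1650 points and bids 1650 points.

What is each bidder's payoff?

Sorted high to low: Bidder W 2610 points; Bidder J 2250 points; Bidder T 1950 points; Bidder Q 1650 points; Bidder H 550 points.
Bidder W has the top bid and wins; the price is the second-highest bid, 2250 points.
Bidder W's payoff = 2610 points − 2250 points = 360 points. All other bidders lose, so their payoff is 0.

Payoffs: Bidder H 0 points, Bidder W 360 points, Bidder J 0 points, Bidder T 0 points, Bidder Q 0 points.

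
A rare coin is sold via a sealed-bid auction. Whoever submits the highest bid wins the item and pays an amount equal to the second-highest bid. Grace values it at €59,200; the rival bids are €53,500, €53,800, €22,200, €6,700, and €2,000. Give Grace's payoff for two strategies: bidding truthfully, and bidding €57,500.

The highest competing bid is €53,800.
Bidding truthfully at €59,200: Grace has the top bid, wins, and pays the second-highest bid €53,800. Payoff = €59,200 − €53,800 = €5,400.
Bidding €57,500: Grace has the top bid, wins, and pays the second-highest bid €53,800. Payoff = €59,200 − €53,800 = €5,400.

Truthful: €5,400; alternative: €5,400.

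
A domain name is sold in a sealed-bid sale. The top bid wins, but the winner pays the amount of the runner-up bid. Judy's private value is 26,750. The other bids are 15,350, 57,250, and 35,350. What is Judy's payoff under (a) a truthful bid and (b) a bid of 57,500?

The highest competing bid is 57,250.
Bidding truthfully at 26,750: the top bid is 57,250 (a rival), so Judy loses. Payoff = 0.
Bidding 57,500: Judy has the top bid, wins, and pays the second-highest bid 57,250. Payoff = 26,750 − 57,250 = -30,500.
Deviating from a truthful bid can only lose payoff in a second-price auction — never gain.

(a) 0  (b) -30,500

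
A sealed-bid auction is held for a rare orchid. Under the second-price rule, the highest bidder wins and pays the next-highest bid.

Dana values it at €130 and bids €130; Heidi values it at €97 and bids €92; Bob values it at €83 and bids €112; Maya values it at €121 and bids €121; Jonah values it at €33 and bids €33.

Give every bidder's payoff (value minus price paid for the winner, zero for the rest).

Sorted high to low: Dana €130; Maya €121; Bob €112; Heidi €92; Jonah €33.
Dana has the top bid and wins; the price is the second-highest bid, €121.
Dana's payoff = €130 − €121 = €9. All other bidders lose, so their payoff is 0.

Dana €9, Heidi €0, Bob €0, Maya €0, Jonah €0.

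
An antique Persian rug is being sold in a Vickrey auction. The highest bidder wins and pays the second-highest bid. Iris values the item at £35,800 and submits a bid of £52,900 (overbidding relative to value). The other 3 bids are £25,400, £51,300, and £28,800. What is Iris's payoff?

-£15,500

Highest competing bid: £51,300.
Iris's bid £52,900 is the highest overall, so Iris wins and pays the second-highest bid, £51,300.
Payoff = value − price = £35,800 − £51,300 = -£15,500.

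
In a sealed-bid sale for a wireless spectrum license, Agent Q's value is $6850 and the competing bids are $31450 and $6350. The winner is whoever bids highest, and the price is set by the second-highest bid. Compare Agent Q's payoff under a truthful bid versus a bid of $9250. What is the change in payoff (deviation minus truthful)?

The highest competing bid is $31450.
Bidding truthfully at $6850: the top bid is $31450 (a rival), so Agent Q loses. Payoff = $0.
Bidding $9250: the top bid is $31450 (a rival), so Agent Q loses. Payoff = $0.
Change = $0 − $0 = $0.
The bid only affects whether you win, not the price — here both bids land on the same side of the top rival bid, so the deviation is payoff-neutral.

$0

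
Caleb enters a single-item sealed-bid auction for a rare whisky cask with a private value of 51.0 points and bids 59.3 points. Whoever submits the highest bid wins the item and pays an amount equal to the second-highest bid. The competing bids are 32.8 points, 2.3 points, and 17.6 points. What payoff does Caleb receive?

Highest competing bid: 32.8 points.
Caleb's bid 59.3 points is the highest overall, so Caleb wins and pays the second-highest bid, 32.8 points.
Payoff = value − price = 51.0 points − 32.8 points = 18.2 points.

18.2 points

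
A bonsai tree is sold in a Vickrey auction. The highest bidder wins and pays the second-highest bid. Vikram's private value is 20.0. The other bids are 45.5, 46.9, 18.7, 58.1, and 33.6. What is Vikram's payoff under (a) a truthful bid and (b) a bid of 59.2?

The highest competing bid is 58.1.
Bidding truthfully at 20.0: the top bid is 58.1 (a rival), so Vikram loses. Payoff = 0.0.
Bidding 59.2: Vikram has the top bid, wins, and pays the second-highest bid 58.1. Payoff = 20.0 − 58.1 = -38.1.

Truthful: 0.0; alternative: -38.1.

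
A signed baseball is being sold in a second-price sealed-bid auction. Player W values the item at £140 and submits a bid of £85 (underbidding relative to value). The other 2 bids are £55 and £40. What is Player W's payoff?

Highest competing bid: £55.
Player W's bid £85 is the highest overall, so Player W wins and pays the second-highest bid, £55.
Payoff = value − price = £140 − £55 = £85.

Player W's payoff: £85.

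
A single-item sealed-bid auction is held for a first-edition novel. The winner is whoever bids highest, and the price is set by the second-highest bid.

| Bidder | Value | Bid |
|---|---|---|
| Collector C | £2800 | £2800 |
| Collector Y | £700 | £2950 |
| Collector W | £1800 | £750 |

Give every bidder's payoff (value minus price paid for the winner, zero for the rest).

Payoffs: Collector C £0, Collector Y -£2100, Collector W £0.

Bids in descending order: Collector Y £2950 > Collector C £2800 > Collector W £750.
Collector Y has the top bid and wins; the price is the second-highest bid, £2800.
Collector Y's payoff = £700 − £2800 = -£2100. All other bidders lose, so their payoff is 0.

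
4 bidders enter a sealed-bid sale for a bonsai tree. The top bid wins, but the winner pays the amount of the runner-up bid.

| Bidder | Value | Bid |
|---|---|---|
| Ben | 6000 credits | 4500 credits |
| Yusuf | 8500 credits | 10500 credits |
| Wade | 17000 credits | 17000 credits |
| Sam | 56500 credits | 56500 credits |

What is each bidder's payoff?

Ben 0 credits, Yusuf 0 credits, Wade 0 credits, Sam 39500 credits.

Sorted high to low: Sam 56500 credits, then Wade 17000 credits, then Yusuf 10500 credits, then Ben 4500 credits.
Sam has the top bid and wins; the price is the second-highest bid, 17000 credits.
Sam's payoff = 56500 credits − 17000 credits = 39500 credits. All other bidders lose, so their payoff is 0.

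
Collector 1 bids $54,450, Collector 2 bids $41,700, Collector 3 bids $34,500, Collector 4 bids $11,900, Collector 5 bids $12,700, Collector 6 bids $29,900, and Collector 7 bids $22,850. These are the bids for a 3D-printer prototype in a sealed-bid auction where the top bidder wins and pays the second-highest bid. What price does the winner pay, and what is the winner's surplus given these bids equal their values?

Ordered from highest: Collector 1 $54,450; Collector 2 $41,700; Collector 3 $34,500; Collector 6 $29,900; Collector 7 $22,850; Collector 5 $12,700; Collector 4 $11,900.
Collector 1 is the highest bidder, so Collector 1 wins.
Under the second-price rule, the price is the second-highest bid: $41,700.
Surplus = $54,450 − $41,700 = $12,750.

Price $41,700; surplus $12,750.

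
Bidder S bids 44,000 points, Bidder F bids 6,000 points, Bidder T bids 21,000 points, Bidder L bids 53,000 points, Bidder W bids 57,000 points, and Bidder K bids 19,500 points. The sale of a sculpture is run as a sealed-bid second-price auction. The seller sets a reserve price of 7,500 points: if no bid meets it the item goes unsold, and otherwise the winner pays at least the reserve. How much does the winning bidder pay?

53,000 points

Sorted high to low: Bidder W 57,000 points; Bidder L 53,000 points; Bidder S 44,000 points; Bidder T 21,000 points; Bidder K 19,500 points; Bidder F 6,000 points.
Bidder W has the highest bid, so Bidder W wins.
The second-highest bid is 53,000 points, which exceeds the reserve, so that sets the price.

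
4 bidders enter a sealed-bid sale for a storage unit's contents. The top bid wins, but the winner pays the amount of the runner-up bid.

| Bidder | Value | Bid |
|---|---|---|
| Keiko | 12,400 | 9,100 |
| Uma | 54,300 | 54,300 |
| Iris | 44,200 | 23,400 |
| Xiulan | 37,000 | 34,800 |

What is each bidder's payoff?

Sorted high to low: Uma 54,300; Xiulan 34,800; Iris 23,400; Keiko 9,100.
Uma has the top bid and wins; the price is the second-highest bid, 34,800.
Uma's payoff = 54,300 − 34,800 = 19,500. All other bidders lose, so their payoff is 0.

Payoffs: Keiko 0, Uma 19,500, Iris 0, Xiulan 0.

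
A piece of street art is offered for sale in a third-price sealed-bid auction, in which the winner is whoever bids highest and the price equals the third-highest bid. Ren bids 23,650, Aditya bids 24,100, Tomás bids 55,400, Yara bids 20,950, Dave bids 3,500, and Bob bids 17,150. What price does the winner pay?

Price paid: 23,650.

Ranking the bids: Tomás 55,400 > Aditya 24,100 > Ren 23,650 > Yara 20,950 > Bob 17,150 > Dave 3,500.
Tomás is the highest bidder, so Tomás wins.
Under the third-price rule, the price is the third-highest bid: 23,650.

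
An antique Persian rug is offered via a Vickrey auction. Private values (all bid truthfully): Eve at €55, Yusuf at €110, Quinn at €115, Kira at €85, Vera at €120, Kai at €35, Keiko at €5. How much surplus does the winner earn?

Winner's surplus: €5.

Ordered from highest: Vera €120, then Quinn €115, then Yusuf €110, then Kira €85, then Eve €55, then Kai €35, then Keiko €5.
Vera wins with the top bid and pays the second-highest, €115.
Surplus = €120 − €115 = €5.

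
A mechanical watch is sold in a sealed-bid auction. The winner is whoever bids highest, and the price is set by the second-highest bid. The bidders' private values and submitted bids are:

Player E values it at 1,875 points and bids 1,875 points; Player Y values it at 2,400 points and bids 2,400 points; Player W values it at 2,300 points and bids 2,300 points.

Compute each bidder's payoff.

Sorted high to low: Player Y 2,400 points; Player W 2,300 points; Player E 1,875 points.
Player Y has the top bid and wins; the price is the second-highest bid, 2,300 points.
Player Y's payoff = 2,400 points − 2,300 points = 100 points. All other bidders lose, so their payoff is 0.

Player E 0 points, Player Y 100 points, Player W 0 points.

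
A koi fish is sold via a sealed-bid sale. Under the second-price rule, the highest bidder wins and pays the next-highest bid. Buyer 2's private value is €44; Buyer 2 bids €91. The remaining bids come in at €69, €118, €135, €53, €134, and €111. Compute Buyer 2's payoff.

Highest competing bid: €135.
Buyer 2's bid €91 is not the highest, so Buyer 2 loses, pays nothing, and earns zero payoff.

The bidder's payoff: €0.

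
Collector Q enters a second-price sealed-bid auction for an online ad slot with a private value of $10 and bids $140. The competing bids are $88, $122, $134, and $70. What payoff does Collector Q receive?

Highest competing bid: $134.
Collector Q's bid $140 is the highest overall, so Collector Q wins and pays the second-highest bid, $134.
Payoff = value − price = $10 − $134 = -$124.
Overbidding won the item at a price above value — truthful bidding would have avoided this loss.

-$124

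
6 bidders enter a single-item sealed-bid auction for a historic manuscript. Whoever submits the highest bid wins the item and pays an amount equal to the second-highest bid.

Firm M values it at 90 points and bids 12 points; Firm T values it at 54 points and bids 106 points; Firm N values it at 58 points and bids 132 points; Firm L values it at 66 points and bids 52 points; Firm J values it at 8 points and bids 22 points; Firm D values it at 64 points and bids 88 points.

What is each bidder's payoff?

Firm M 0 points, Firm T 0 points, Firm N -48 points, Firm L 0 points, Firm J 0 points, Firm D 0 points.

Ordered from highest: Firm N 132 points, then Firm T 106 points, then Firm D 88 points, then Firm L 52 points, then Firm J 22 points, then Firm M 12 points.
Firm N has the top bid and wins; the price is the second-highest bid, 106 points.
Firm N's payoff = 58 points − 106 points = -48 points. All other bidders lose, so their payoff is 0.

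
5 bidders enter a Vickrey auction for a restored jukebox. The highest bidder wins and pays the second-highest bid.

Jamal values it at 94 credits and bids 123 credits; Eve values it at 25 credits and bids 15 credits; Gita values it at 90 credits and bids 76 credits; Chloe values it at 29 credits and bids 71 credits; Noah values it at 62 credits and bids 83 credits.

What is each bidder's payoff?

Payoffs: Jamal 11 credits, Eve 0 credits, Gita 0 credits, Chloe 0 credits, Noah 0 credits.

Sorted high to low: Jamal 123 credits, then Noah 83 credits, then Gita 76 credits, then Chloe 71 credits, then Eve 15 credits.
Jamal has the top bid and wins; the price is the second-highest bid, 83 credits.
Jamal's payoff = 94 credits − 83 credits = 11 credits. All other bidders lose, so their payoff is 0.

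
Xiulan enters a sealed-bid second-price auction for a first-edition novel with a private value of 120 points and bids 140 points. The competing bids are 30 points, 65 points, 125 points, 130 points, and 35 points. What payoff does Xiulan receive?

Highest competing bid: 130 points.
Xiulan's bid 140 points is the highest overall, so Xiulan wins and pays the second-highest bid, 130 points.
Payoff = value − price = 120 points − 130 points = -10 points.
Overbidding won the item at a price above value — truthful bidding would have avoided this loss.

Payoff = -10 points.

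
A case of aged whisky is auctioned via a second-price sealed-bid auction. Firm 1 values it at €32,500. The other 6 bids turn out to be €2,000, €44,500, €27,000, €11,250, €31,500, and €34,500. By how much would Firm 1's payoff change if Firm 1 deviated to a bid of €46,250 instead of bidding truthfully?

Payoff change: -€12,000.

The highest competing bid is €44,500.
Bidding truthfully at €32,500: the top bid is €44,500 (a rival), so Firm 1 loses. Payoff = €0.
Bidding €46,250: Firm 1 has the top bid, wins, and pays the second-highest bid €44,500. Payoff = €32,500 − €44,500 = -€12,000.
Change = -€12,000 − €0 = -€12,000.
Deviating from a truthful bid can only lose payoff in a second-price auction — never gain.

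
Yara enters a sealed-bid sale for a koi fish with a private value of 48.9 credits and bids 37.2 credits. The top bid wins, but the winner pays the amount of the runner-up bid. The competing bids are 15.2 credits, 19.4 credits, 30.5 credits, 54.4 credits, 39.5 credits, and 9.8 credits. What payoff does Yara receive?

0.0 credits

Highest competing bid: 54.4 credits.
Yara's bid 37.2 credits is not the highest, so Yara loses, pays nothing, and earns zero payoff.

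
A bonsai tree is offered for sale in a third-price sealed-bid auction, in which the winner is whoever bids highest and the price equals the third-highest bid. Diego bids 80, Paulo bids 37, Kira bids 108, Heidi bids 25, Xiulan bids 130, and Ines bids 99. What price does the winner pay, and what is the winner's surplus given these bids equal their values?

Sorted high to low: Xiulan 130; Kira 108; Ines 99; Diego 80; Paulo 37; Heidi 25.
Xiulan is the highest bidder, so Xiulan wins.
Under the third-price rule, the price is the third-highest bid: 99.
Surplus = 130 − 99 = 31.

Price 99; surplus 31.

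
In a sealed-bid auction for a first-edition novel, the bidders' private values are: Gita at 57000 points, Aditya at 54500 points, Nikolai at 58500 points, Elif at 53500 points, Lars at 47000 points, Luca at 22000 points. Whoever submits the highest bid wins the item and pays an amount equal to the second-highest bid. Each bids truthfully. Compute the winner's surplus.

Surplus = 1500 points.

Sorted high to low: Nikolai 58500 points; Gita 57000 points; Aditya 54500 points; Elif 53500 points; Lars 47000 points; Luca 22000 points.
Nikolai wins with the top bid and pays the second-highest, 57000 points.
Surplus = 58500 points − 57000 points = 1500 points.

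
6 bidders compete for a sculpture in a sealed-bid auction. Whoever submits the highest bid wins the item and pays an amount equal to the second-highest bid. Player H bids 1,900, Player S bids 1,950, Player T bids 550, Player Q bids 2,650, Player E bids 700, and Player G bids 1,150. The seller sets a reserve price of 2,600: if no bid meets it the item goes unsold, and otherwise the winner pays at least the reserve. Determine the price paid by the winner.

2,600

Ordered from highest: Player Q 2,650; Player S 1,950; Player H 1,900; Player G 1,150; Player E 700; Player T 550.
Player Q has the highest bid, so Player Q wins.
The second-highest bid is 1,950, but the reserve 2,600 is higher, so the price is the reserve.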